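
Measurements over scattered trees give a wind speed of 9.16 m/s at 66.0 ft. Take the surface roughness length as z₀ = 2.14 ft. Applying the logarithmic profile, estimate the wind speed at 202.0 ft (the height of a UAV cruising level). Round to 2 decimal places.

12.15 m/s

Log law: V(z) ∝ ln(z/z₀), so V₂/V₁ = ln(z₂/z₀) / ln(z₁/z₀).
ln(202.0/2.14) = 4.5475, ln(66.0/2.14) = 3.4288
V₂ = 9.16 × 4.5475/3.4288 = 9.16 × 1.3262 = 12.1483 m/s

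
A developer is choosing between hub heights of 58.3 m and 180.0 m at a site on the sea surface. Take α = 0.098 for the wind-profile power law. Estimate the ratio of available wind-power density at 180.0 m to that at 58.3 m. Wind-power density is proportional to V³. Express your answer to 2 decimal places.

1.39

Speed ratio: V_B/V_A = (z_B/z_A)^α = (180.0/58.3)^0.098 = (3.0875)^0.098 = 1.11681
Power-density ratio: P_B/P_A = (V_B/V_A)³ = (1.11681)³ = 1.39298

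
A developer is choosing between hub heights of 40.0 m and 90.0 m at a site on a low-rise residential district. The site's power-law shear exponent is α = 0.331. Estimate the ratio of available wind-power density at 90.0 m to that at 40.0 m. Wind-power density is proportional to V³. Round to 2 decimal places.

Speed ratio: V_B/V_A = (z_B/z_A)^α = (90.0/40.0)^0.331 = (2.2500)^0.331 = 1.30789
Power-density ratio: P_B/P_A = (V_B/V_A)³ = (1.30789)³ = 2.23726

2.24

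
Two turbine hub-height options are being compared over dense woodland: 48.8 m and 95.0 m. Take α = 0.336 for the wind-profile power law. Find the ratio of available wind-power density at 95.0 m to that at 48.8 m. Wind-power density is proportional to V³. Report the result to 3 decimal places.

1.957

Speed ratio: V_B/V_A = (z_B/z_A)^α = (95.0/48.8)^0.336 = (1.9467)^0.336 = 1.25085
Power-density ratio: P_B/P_A = (V_B/V_A)³ = (1.25085)³ = 1.95712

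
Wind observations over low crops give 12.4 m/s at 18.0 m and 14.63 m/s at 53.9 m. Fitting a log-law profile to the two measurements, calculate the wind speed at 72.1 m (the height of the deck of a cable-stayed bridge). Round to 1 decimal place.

Log law: V ∝ ln(z/z₀). From the pair, with r = V₁/V₂ = 0.84757,
ln z₀ = (ln z₁ − r·ln z₂)/(1 − r) = (2.8904 − 0.84757×3.9871)/0.15243 = -3.2082 → z₀ = 0.04043 m
V₃ = V₁ · ln(z₃/z₀)/ln(z₁/z₀) = 12.4 × 7.4863/6.0986 = 15.2215 m/s

15.2 m/s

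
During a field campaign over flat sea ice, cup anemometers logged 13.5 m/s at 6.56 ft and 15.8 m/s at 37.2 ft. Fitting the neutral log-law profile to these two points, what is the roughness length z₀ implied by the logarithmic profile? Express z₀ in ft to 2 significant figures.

Log law: V(z) ∝ ln(z/z₀). With r = V₁/V₂ = 13.5/15.8 = 0.85443,
r · ln(z₂/z₀) = ln(z₁/z₀) ⇒ ln z₀ = (ln z₁ − r·ln z₂)/(1 − r)
ln z₀ = (1.88099 − 0.85443×3.61631) / 0.14557 = -8.3046
z₀ = exp(-8.3046) = 0.0002474 ft

z₀ ≈ 0.00025 ft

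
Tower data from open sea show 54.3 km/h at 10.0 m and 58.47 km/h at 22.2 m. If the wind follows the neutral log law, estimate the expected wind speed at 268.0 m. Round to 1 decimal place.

71.5 km/h

Log law: V ∝ ln(z/z₀). From the pair, with r = V₁/V₂ = 0.92868,
ln z₀ = (ln z₁ − r·ln z₂)/(1 − r) = (2.3026 − 0.92868×3.1001)/0.07132 = -8.0822 → z₀ = 0.0003090 m
V₃ = V₁ · ln(z₃/z₀)/ln(z₁/z₀) = 54.3 × 13.6732/10.3848 = 71.4944 km/h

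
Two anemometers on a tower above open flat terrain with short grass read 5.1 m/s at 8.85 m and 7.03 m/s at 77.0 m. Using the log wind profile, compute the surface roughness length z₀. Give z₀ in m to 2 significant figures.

z₀ ≈ 0.029 m

Log law: V(z) ∝ ln(z/z₀). With r = V₁/V₂ = 5.1/7.03 = 0.72546,
r · ln(z₂/z₀) = ln(z₁/z₀) ⇒ ln z₀ = (ln z₁ − r·ln z₂)/(1 − r)
ln z₀ = (2.18042 − 0.72546×4.34381) / 0.27454 = -3.5363
z₀ = exp(-3.5363) = 0.02912 m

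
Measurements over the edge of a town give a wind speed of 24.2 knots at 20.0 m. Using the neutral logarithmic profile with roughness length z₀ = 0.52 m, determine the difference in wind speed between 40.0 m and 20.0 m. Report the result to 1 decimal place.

4.6 knots

Log law: V₂ = V₁ · ln(z₂/z₀)/ln(z₁/z₀) = 24.2 × 4.3428/3.6497 = 28.7961 knots
ΔV = 28.7961 − 24.2 = 4.5961 knots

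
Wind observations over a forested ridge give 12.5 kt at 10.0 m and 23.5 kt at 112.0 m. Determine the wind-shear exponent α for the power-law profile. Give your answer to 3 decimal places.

α ≈ 0.261

Power law: V₂/V₁ = (z₂/z₁)^α ⇒ α = ln(V₂/V₁) / ln(z₂/z₁)
α = ln(23.5/12.5) / ln(112.0/10.0) = ln(1.8800) / ln(11.2000)
  = 0.63127 / 2.41591 = 0.26130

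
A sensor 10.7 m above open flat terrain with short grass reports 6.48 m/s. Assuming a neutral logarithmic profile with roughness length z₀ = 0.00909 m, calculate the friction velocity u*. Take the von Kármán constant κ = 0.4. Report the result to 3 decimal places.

u* ≈ 0.367 m/s

Log law: V(z) = (u*/κ) · ln(z/z₀) ⇒ u* = κ · V / ln(z/z₀)
u* = 0.4 × 6.48 / ln(10.7/0.00909) = 0.4 × 6.48 / 7.0708
   = 2.5920 / 7.0708 = 0.3666 m/s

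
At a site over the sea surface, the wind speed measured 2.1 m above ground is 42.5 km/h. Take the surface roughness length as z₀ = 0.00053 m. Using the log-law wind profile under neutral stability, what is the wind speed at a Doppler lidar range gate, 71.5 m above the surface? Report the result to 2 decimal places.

Log law: V(z) ∝ ln(z/z₀), so V₂/V₁ = ln(z₂/z₀) / ln(z₁/z₀).
ln(71.5/0.00053) = 11.8123, ln(2.1/0.00053) = 8.2846
V₂ = 42.5 × 11.8123/8.2846 = 42.5 × 1.4258 = 60.5975 km/h

60.60 km/h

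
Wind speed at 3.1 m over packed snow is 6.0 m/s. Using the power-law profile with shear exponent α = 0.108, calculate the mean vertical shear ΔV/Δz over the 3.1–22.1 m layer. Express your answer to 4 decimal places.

Power law: V₂ = V₁ · (z₂/z₁)^α = 6.0 × (7.1290)^0.108 = 7.4179 m/s
ΔV/Δz = (7.4179 − 6.0)/(22.1 − 3.1) = 1.4179/19.0000 = 0.07462 m/s/m

0.0746 m/s/m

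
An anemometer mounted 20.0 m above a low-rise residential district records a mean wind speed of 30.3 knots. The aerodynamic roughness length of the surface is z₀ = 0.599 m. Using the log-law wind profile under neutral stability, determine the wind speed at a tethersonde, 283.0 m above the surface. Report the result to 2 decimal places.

Log law: V(z) ∝ ln(z/z₀), so V₂/V₁ = ln(z₂/z₀) / ln(z₁/z₀).
ln(283.0/0.599) = 6.1579, ln(20.0/0.599) = 3.5082
V₂ = 30.3 × 6.1579/3.5082 = 30.3 × 1.7553 = 53.1852 knots

53.19 knots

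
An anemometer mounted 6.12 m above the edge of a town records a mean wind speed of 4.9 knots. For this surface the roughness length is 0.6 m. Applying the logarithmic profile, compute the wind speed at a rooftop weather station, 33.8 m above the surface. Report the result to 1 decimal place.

8.5 knots

Log law: V(z) ∝ ln(z/z₀), so V₂/V₁ = ln(z₂/z₀) / ln(z₁/z₀).
ln(33.8/0.6) = 4.0313, ln(6.12/0.6) = 2.3224
V₂ = 4.9 × 4.0313/2.3224 = 4.9 × 1.7358 = 8.5056 knots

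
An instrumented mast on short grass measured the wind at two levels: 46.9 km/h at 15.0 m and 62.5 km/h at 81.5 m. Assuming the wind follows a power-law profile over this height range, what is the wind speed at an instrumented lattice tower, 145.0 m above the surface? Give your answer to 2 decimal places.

68.92 km/h

First find α: α = ln(V₂/V₁)/ln(z₂/z₁) = ln(62.5/46.9)/ln(81.5/15.0) = 0.28715/1.69255 = 0.1697
Extrapolate from 81.5 m to 145.0 m: V₃ = 62.5 × (145.0/81.5)^0.1697 = 62.5 × 1.1027 = 68.9175 km/h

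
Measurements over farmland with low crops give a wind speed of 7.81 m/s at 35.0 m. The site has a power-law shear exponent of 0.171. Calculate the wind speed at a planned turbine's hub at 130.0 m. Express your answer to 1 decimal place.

Power-law profile: V₂ = V₁ · (z₂/z₁)^α
V₂ = 7.81 × (130.0/35.0)^0.171 = 7.81 × (3.7143)^0.171
    = 7.81 × 1.2516 = 9.7746 m/s

9.8 m/s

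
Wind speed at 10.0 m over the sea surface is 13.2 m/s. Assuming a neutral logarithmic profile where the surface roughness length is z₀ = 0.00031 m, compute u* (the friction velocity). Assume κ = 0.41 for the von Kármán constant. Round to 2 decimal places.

u* ≈ 0.52 m/s

Log law: V(z) = (u*/κ) · ln(z/z₀) ⇒ u* = κ · V / ln(z/z₀)
u* = 0.41 × 13.2 / ln(10.0/0.00031) = 0.41 × 13.2 / 10.3815
   = 5.4120 / 10.3815 = 0.5213 m/s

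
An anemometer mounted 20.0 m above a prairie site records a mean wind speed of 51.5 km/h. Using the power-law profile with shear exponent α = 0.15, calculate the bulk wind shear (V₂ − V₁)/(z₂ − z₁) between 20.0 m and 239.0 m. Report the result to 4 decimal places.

Power law: V₂ = V₁ · (z₂/z₁)^α = 51.5 × (11.9500)^0.15 = 74.7158 km/h
ΔV/Δz = (74.7158 − 51.5)/(239.0 − 20.0) = 23.2158/219.0000 = 0.10601 km/h/m

0.1060 km/h/m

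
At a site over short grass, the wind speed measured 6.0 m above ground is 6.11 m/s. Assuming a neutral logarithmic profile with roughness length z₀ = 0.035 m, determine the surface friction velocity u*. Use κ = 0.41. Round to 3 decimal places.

u* ≈ 0.487 m/s

Log law: V(z) = (u*/κ) · ln(z/z₀) ⇒ u* = κ · V / ln(z/z₀)
u* = 0.41 × 6.11 / ln(6.0/0.035) = 0.41 × 6.11 / 5.1442
   = 2.5051 / 5.1442 = 0.4870 m/s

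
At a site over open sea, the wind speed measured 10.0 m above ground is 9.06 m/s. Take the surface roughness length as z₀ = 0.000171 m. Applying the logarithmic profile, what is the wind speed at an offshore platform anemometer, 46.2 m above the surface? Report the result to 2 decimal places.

10.32 m/s

Log law: V(z) ∝ ln(z/z₀), so V₂/V₁ = ln(z₂/z₀) / ln(z₁/z₀).
ln(46.2/0.000171) = 12.5068, ln(10.0/0.000171) = 10.9764
V₂ = 9.06 × 12.5068/10.9764 = 9.06 × 1.1394 = 10.3232 m/s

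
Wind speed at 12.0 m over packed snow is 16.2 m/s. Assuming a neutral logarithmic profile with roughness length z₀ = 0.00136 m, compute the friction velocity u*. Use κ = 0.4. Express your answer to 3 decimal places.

Log law: V(z) = (u*/κ) · ln(z/z₀) ⇒ u* = κ · V / ln(z/z₀)
u* = 0.4 × 16.2 / ln(12.0/0.00136) = 0.4 × 16.2 / 9.0852
   = 6.4800 / 9.0852 = 0.7132 m/s

u* ≈ 0.713 m/s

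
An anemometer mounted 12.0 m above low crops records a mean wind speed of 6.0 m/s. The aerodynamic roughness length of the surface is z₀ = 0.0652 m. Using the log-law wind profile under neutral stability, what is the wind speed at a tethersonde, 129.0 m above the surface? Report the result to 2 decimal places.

Log law: V(z) ∝ ln(z/z₀), so V₂/V₁ = ln(z₂/z₀) / ln(z₁/z₀).
ln(129.0/0.0652) = 7.5901, ln(12.0/0.0652) = 5.2152
V₂ = 6.0 × 7.5901/5.2152 = 6.0 × 1.4554 = 8.7323 m/s

8.73 m/s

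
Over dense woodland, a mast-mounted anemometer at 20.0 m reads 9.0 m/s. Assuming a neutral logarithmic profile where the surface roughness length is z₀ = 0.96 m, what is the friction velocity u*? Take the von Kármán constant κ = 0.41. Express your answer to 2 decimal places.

u* ≈ 1.22 m/s

Log law: V(z) = (u*/κ) · ln(z/z₀) ⇒ u* = κ · V / ln(z/z₀)
u* = 0.41 × 9.0 / ln(20.0/0.96) = 0.41 × 9.0 / 3.0366
   = 3.6900 / 3.0366 = 1.2152 m/s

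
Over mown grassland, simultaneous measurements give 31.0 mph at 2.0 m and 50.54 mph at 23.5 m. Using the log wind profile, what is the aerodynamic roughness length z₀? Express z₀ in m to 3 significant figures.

Log law: V(z) ∝ ln(z/z₀). With r = V₁/V₂ = 31.0/50.54 = 0.61338,
r · ln(z₂/z₀) = ln(z₁/z₀) ⇒ ln z₀ = (ln z₁ − r·ln z₂)/(1 − r)
ln z₀ = (0.69315 − 0.61338×3.15700) / 0.38662 = -3.2157
z₀ = exp(-3.2157) = 0.04013 m

z₀ ≈ 0.0401 m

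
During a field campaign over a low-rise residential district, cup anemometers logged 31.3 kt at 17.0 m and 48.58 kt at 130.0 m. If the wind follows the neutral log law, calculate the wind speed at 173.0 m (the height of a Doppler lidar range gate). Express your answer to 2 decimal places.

Log law: V ∝ ln(z/z₀). From the pair, with r = V₁/V₂ = 0.64430,
ln z₀ = (ln z₁ − r·ln z₂)/(1 − r) = (2.8332 − 0.64430×4.8675)/0.35570 = -0.8516 → z₀ = 0.4267 m
V₃ = V₁ · ln(z₃/z₀)/ln(z₁/z₀) = 31.3 × 6.0049/3.6849 = 51.0073 kt

51.01 kt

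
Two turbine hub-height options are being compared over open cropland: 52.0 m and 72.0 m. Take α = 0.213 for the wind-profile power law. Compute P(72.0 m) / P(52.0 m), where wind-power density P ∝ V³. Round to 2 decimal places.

1.23

Speed ratio: V_B/V_A = (z_B/z_A)^α = (72.0/52.0)^0.213 = (1.3846)^0.213 = 1.07177
Power-density ratio: P_B/P_A = (V_B/V_A)³ = (1.07177)³ = 1.23115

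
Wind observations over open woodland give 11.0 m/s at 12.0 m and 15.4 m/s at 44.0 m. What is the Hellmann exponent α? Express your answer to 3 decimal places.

α ≈ 0.259

Power law: V₂/V₁ = (z₂/z₁)^α ⇒ α = ln(V₂/V₁) / ln(z₂/z₁)
α = ln(15.4/11.0) / ln(44.0/12.0) = ln(1.4000) / ln(3.6667)
  = 0.33647 / 1.29928 = 0.25897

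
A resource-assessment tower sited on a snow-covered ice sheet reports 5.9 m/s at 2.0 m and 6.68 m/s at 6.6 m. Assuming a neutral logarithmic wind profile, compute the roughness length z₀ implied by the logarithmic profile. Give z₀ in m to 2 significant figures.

Log law: V(z) ∝ ln(z/z₀). With r = V₁/V₂ = 5.9/6.68 = 0.88323,
r · ln(z₂/z₀) = ln(z₁/z₀) ⇒ ln z₀ = (ln z₁ − r·ln z₂)/(1 − r)
ln z₀ = (0.69315 − 0.88323×1.88707) / 0.11677 = -8.3378
z₀ = exp(-8.3378) = 0.0002393 m

z₀ ≈ 0.00024 m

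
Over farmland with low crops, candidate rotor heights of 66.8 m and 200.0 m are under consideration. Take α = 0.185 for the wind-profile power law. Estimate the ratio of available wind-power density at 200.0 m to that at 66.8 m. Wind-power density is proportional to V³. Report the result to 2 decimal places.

1.84

Speed ratio: V_B/V_A = (z_B/z_A)^α = (200.0/66.8)^0.185 = (2.9940)^0.185 = 1.22492
Power-density ratio: P_B/P_A = (V_B/V_A)³ = (1.22492)³ = 1.83790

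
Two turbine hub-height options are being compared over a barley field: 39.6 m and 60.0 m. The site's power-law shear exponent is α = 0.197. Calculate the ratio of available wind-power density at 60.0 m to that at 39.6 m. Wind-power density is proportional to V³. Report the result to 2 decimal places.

1.28

Speed ratio: V_B/V_A = (z_B/z_A)^α = (60.0/39.6)^0.197 = (1.5152)^0.197 = 1.08530
Power-density ratio: P_B/P_A = (V_B/V_A)³ = (1.08530)³ = 1.27835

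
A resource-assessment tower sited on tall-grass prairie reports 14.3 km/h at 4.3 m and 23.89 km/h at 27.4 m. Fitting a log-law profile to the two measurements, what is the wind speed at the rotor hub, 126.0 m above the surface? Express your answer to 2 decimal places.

Log law: V ∝ ln(z/z₀). From the pair, with r = V₁/V₂ = 0.59858,
ln z₀ = (ln z₁ − r·ln z₂)/(1 − r) = (1.4586 − 0.59858×3.3105)/0.40142 = -1.3029 → z₀ = 0.2718 m
V₃ = V₁ · ln(z₃/z₀)/ln(z₁/z₀) = 14.3 × 6.1391/2.7615 = 31.7909 km/h

31.79 km/h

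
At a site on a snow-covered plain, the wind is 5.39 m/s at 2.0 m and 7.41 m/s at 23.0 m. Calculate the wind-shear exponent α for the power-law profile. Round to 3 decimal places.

α ≈ 0.130

Power law: V₂/V₁ = (z₂/z₁)^α ⇒ α = ln(V₂/V₁) / ln(z₂/z₁)
α = ln(7.41/5.39) / ln(23.0/2.0) = ln(1.3748) / ln(11.5000)
  = 0.31829 / 2.44235 = 0.13032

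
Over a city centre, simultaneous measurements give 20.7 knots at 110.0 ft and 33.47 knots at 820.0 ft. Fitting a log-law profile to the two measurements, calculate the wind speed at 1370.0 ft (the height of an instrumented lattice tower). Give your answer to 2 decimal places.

36.73 knots

Log law: V ∝ ln(z/z₀). From the pair, with r = V₁/V₂ = 0.61846,
ln z₀ = (ln z₁ − r·ln z₂)/(1 − r) = (4.7005 − 0.61846×6.7093)/0.38154 = 1.4442 → z₀ = 4.238 ft
V₃ = V₁ · ln(z₃/z₀)/ln(z₁/z₀) = 20.7 × 5.7784/3.2563 = 36.7328 knots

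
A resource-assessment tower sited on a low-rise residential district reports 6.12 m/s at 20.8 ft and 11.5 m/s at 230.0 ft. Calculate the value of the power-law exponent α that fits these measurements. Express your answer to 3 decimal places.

Power law: V₂/V₁ = (z₂/z₁)^α ⇒ α = ln(V₂/V₁) / ln(z₂/z₁)
α = ln(11.5/6.12) / ln(230.0/20.8) = ln(1.8791) / ln(11.0577)
  = 0.63078 / 2.40313 = 0.26249

α ≈ 0.262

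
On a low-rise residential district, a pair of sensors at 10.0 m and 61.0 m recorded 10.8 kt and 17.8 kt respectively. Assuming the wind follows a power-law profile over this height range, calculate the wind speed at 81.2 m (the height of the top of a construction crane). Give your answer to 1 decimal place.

19.3 kt

First find α: α = ln(V₂/V₁)/ln(z₂/z₁) = ln(17.8/10.8)/ln(61.0/10.0) = 0.49965/1.80829 = 0.2763
Extrapolate from 61.0 m to 81.2 m: V₃ = 17.8 × (81.2/61.0)^0.2763 = 17.8 × 1.0822 = 19.2639 kt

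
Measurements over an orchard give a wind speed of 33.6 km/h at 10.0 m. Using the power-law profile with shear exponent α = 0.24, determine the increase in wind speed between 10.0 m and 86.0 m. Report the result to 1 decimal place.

Power law: V₂ = V₁ · (z₂/z₁)^α = 33.6 × (8.6000)^0.24 = 56.3143 km/h
ΔV = 56.3143 − 33.6 = 22.7143 km/h

22.7 km/h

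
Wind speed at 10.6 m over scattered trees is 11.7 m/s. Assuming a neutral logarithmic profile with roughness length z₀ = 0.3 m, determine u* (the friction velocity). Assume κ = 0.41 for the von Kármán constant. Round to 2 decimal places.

u* ≈ 1.35 m/s

Log law: V(z) = (u*/κ) · ln(z/z₀) ⇒ u* = κ · V / ln(z/z₀)
u* = 0.41 × 11.7 / ln(10.6/0.3) = 0.41 × 11.7 / 3.5648
   = 4.7970 / 3.5648 = 1.3456 m/s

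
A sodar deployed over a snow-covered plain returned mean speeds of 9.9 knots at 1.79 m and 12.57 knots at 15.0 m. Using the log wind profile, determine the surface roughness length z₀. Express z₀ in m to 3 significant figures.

z₀ ≈ 0.000675 m

Log law: V(z) ∝ ln(z/z₀). With r = V₁/V₂ = 9.9/12.57 = 0.78759,
r · ln(z₂/z₀) = ln(z₁/z₀) ⇒ ln z₀ = (ln z₁ − r·ln z₂)/(1 − r)
ln z₀ = (0.58222 − 0.78759×2.70805) / 0.21241 = -7.3001
z₀ = exp(-7.3001) = 0.0006755 m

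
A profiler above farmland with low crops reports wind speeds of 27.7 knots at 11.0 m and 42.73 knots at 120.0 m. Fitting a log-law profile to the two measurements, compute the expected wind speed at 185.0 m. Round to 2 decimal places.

45.45 knots

Log law: V ∝ ln(z/z₀). From the pair, with r = V₁/V₂ = 0.64826,
ln z₀ = (ln z₁ − r·ln z₂)/(1 − r) = (2.3979 − 0.64826×4.7875)/0.35174 = -2.0061 → z₀ = 0.1345 m
V₃ = V₁ · ln(z₃/z₀)/ln(z₁/z₀) = 27.7 × 7.2264/4.4040 = 45.4526 knots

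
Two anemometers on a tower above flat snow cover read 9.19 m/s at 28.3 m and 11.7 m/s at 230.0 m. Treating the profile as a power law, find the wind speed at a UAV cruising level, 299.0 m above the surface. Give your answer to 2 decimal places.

12.06 m/s

First find α: α = ln(V₂/V₁)/ln(z₂/z₁) = ln(11.7/9.19)/ln(230.0/28.3) = 0.24147/2.09522 = 0.1152
Extrapolate from 230.0 m to 299.0 m: V₃ = 11.7 × (299.0/230.0)^0.1152 = 11.7 × 1.0307 = 12.0592 m/s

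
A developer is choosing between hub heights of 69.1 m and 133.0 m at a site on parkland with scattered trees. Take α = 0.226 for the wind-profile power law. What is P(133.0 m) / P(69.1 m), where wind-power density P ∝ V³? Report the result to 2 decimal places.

1.56

Speed ratio: V_B/V_A = (z_B/z_A)^α = (133.0/69.1)^0.226 = (1.9247)^0.226 = 1.15949
Power-density ratio: P_B/P_A = (V_B/V_A)³ = (1.15949)³ = 1.55885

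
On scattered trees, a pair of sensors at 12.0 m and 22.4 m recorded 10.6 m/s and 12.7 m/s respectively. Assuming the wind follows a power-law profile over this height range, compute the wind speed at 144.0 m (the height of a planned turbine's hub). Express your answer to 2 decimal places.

21.77 m/s

First find α: α = ln(V₂/V₁)/ln(z₂/z₁) = ln(12.7/10.6)/ln(22.4/12.0) = 0.18075/0.62415 = 0.2896
Extrapolate from 22.4 m to 144.0 m: V₃ = 12.7 × (144.0/22.4)^0.2896 = 12.7 × 1.7140 = 21.7683 m/s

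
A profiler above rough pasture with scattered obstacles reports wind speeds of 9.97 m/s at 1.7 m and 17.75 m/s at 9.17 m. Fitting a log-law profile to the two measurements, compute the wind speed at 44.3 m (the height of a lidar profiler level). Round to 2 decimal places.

Log law: V ∝ ln(z/z₀). From the pair, with r = V₁/V₂ = 0.56169,
ln z₀ = (ln z₁ − r·ln z₂)/(1 − r) = (0.5306 − 0.56169×2.2159)/0.43831 = -1.6291 → z₀ = 0.1961 m
V₃ = V₁ · ln(z₃/z₀)/ln(z₁/z₀) = 9.97 × 5.4201/2.1597 = 25.0210 m/s

25.02 m/s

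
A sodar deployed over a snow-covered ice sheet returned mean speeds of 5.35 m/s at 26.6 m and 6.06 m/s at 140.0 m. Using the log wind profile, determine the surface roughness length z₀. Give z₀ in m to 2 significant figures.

z₀ ≈ 0.000098 m

Log law: V(z) ∝ ln(z/z₀). With r = V₁/V₂ = 5.35/6.06 = 0.88284,
r · ln(z₂/z₀) = ln(z₁/z₀) ⇒ ln z₀ = (ln z₁ − r·ln z₂)/(1 − r)
ln z₀ = (3.28091 − 0.88284×4.94164) / 0.11716 = -9.2330
z₀ = exp(-9.2330) = 0.00009775 m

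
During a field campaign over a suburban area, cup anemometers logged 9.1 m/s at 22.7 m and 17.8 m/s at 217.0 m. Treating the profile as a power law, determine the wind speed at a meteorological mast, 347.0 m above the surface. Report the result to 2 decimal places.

First find α: α = ln(V₂/V₁)/ln(z₂/z₁) = ln(17.8/9.1)/ln(217.0/22.7) = 0.67092/2.25753 = 0.2972
Extrapolate from 217.0 m to 347.0 m: V₃ = 17.8 × (347.0/217.0)^0.2972 = 17.8 × 1.1497 = 20.4649 m/s

20.46 m/s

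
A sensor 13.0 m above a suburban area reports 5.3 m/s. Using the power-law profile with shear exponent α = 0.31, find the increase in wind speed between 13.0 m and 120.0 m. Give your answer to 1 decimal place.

5.3 m/s

Power law: V₂ = V₁ · (z₂/z₁)^α = 5.3 × (9.2308)^0.31 = 10.5560 m/s
ΔV = 10.5560 − 5.3 = 5.2560 m/s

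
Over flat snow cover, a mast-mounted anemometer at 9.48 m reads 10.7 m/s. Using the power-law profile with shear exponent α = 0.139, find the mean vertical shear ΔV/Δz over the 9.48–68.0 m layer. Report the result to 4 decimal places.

Power law: V₂ = V₁ · (z₂/z₁)^α = 10.7 × (7.1730)^0.139 = 14.0710 m/s
ΔV/Δz = (14.0710 − 10.7)/(68.0 − 9.48) = 3.3710/58.5200 = 0.05760 m/s/m

0.0576 m/s/m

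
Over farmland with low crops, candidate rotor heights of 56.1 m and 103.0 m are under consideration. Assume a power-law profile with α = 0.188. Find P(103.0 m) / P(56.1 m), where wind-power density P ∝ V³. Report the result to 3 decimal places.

Speed ratio: V_B/V_A = (z_B/z_A)^α = (103.0/56.1)^0.188 = (1.8360)^0.188 = 1.12101
Power-density ratio: P_B/P_A = (V_B/V_A)³ = (1.12101)³ = 1.40872

1.409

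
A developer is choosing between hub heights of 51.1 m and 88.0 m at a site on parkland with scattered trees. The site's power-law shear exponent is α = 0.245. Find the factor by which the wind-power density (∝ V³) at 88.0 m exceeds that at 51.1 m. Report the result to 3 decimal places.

Speed ratio: V_B/V_A = (z_B/z_A)^α = (88.0/51.1)^0.245 = (1.7221)^0.245 = 1.14244
Power-density ratio: P_B/P_A = (V_B/V_A)³ = (1.14244)³ = 1.49110

1.491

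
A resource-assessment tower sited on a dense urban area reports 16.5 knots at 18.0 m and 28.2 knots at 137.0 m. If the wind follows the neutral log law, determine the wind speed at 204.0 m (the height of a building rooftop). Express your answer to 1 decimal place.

Log law: V ∝ ln(z/z₀). From the pair, with r = V₁/V₂ = 0.58511,
ln z₀ = (ln z₁ − r·ln z₂)/(1 − r) = (2.8904 − 0.58511×4.9200)/0.41489 = 0.0281 → z₀ = 1.029 m
V₃ = V₁ · ln(z₃/z₀)/ln(z₁/z₀) = 16.5 × 5.2900/2.8623 = 30.4951 knots

30.5 knots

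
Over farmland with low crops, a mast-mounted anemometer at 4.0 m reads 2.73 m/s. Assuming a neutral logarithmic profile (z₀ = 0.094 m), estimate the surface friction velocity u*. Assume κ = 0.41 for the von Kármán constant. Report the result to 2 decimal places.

Log law: V(z) = (u*/κ) · ln(z/z₀) ⇒ u* = κ · V / ln(z/z₀)
u* = 0.41 × 2.73 / ln(4.0/0.094) = 0.41 × 2.73 / 3.7508
   = 1.1193 / 3.7508 = 0.2984 m/s

u* ≈ 0.30 m/s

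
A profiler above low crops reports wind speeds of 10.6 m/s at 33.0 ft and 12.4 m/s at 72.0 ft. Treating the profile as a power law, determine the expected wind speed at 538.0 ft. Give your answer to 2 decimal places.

18.58 m/s

First find α: α = ln(V₂/V₁)/ln(z₂/z₁) = ln(12.4/10.6)/ln(72.0/33.0) = 0.15684/0.78016 = 0.2010
Extrapolate from 72.0 ft to 538.0 ft: V₃ = 12.4 × (538.0/72.0)^0.2010 = 12.4 × 1.4983 = 18.5789 m/s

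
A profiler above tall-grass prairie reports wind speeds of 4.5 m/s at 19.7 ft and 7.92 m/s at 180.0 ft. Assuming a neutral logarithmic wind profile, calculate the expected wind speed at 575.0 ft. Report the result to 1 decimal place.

Log law: V ∝ ln(z/z₀). From the pair, with r = V₁/V₂ = 0.56818,
ln z₀ = (ln z₁ − r·ln z₂)/(1 − r) = (2.9806 − 0.56818×5.1930)/0.43182 = 0.0696 → z₀ = 1.072 ft
V₃ = V₁ · ln(z₃/z₀)/ln(z₁/z₀) = 4.5 × 6.2847/2.9110 = 9.7154 m/s

9.7 m/s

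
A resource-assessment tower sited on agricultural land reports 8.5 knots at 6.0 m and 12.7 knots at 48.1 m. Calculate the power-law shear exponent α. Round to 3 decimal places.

α ≈ 0.193

Power law: V₂/V₁ = (z₂/z₁)^α ⇒ α = ln(V₂/V₁) / ln(z₂/z₁)
α = ln(12.7/8.5) / ln(48.1/6.0) = ln(1.4941) / ln(8.0167)
  = 0.40154 / 2.08152 = 0.19290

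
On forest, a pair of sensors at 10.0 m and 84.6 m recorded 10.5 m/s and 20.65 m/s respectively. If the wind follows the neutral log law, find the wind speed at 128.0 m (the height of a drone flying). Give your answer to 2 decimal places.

22.62 m/s

Log law: V ∝ ln(z/z₀). From the pair, with r = V₁/V₂ = 0.50847,
ln z₀ = (ln z₁ − r·ln z₂)/(1 − r) = (2.3026 − 0.50847×4.4379)/0.49153 = 0.0936 → z₀ = 1.098 m
V₃ = V₁ · ln(z₃/z₀)/ln(z₁/z₀) = 10.5 × 4.7584/2.2090 = 22.6183 m/s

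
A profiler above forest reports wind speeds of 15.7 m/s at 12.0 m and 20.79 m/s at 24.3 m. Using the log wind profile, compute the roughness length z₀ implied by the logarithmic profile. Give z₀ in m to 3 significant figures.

z₀ ≈ 1.36 m

Log law: V(z) ∝ ln(z/z₀). With r = V₁/V₂ = 15.7/20.79 = 0.75517,
r · ln(z₂/z₀) = ln(z₁/z₀) ⇒ ln z₀ = (ln z₁ − r·ln z₂)/(1 − r)
ln z₀ = (2.48491 − 0.75517×3.19048) / 0.24483 = 0.3086
z₀ = exp(0.3086) = 1.362 m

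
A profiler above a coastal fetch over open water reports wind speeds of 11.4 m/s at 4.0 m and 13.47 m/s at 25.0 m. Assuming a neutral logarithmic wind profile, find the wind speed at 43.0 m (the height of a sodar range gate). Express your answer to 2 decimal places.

14.08 m/s

Log law: V ∝ ln(z/z₀). From the pair, with r = V₁/V₂ = 0.84633,
ln z₀ = (ln z₁ − r·ln z₂)/(1 − r) = (1.3863 − 0.84633×3.2189)/0.15367 = -8.7062 → z₀ = 0.0001656 m
V₃ = V₁ · ln(z₃/z₀)/ln(z₁/z₀) = 11.4 × 12.4674/10.0925 = 14.0826 m/s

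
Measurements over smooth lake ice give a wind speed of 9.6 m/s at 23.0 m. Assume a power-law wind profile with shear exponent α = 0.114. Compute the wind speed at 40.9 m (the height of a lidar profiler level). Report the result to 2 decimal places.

10.25 m/s

Power-law profile: V₂ = V₁ · (z₂/z₁)^α
V₂ = 9.6 × (40.9/23.0)^0.114 = 9.6 × (1.7783)^0.114
    = 9.6 × 1.0678 = 10.2511 m/s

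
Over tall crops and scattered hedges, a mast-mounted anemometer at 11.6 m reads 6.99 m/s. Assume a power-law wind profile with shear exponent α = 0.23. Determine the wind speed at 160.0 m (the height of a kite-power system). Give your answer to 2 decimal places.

Power-law profile: V₂ = V₁ · (z₂/z₁)^α
V₂ = 6.99 × (160.0/11.6)^0.23 = 6.99 × (13.7931)^0.23
    = 6.99 × 1.8286 = 12.7820 m/s

12.78 m/s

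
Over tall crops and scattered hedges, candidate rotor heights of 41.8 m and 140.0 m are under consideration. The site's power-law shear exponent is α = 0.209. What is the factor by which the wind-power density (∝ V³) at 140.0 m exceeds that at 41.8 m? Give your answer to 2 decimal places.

Speed ratio: V_B/V_A = (z_B/z_A)^α = (140.0/41.8)^0.209 = (3.3493)^0.209 = 1.28740
Power-density ratio: P_B/P_A = (V_B/V_A)³ = (1.28740)³ = 2.13376

2.13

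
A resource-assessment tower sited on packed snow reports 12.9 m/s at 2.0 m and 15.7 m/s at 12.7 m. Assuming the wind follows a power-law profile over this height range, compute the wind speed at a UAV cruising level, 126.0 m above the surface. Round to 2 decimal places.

20.04 m/s

First find α: α = ln(V₂/V₁)/ln(z₂/z₁) = ln(15.7/12.9)/ln(12.7/2.0) = 0.19643/1.84845 = 0.1063
Extrapolate from 12.7 m to 126.0 m: V₃ = 15.7 × (126.0/12.7)^0.1063 = 15.7 × 1.2762 = 20.0357 m/s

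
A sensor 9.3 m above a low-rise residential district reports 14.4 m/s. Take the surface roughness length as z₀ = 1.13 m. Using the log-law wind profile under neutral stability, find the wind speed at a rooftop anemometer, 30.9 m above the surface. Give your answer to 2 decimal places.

Log law: V(z) ∝ ln(z/z₀), so V₂/V₁ = ln(z₂/z₀) / ln(z₁/z₀).
ln(30.9/1.13) = 3.3085, ln(9.3/1.13) = 2.1078
V₂ = 14.4 × 3.3085/2.1078 = 14.4 × 1.5697 = 22.6032 m/s

22.60 m/s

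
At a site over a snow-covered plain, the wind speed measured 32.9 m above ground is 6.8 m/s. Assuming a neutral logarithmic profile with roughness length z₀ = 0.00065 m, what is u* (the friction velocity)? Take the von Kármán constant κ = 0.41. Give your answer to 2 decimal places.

u* ≈ 0.26 m/s

Log law: V(z) = (u*/κ) · ln(z/z₀) ⇒ u* = κ · V / ln(z/z₀)
u* = 0.41 × 6.8 / ln(32.9/0.00065) = 0.41 × 6.8 / 10.8320
   = 2.7880 / 10.8320 = 0.2574 m/s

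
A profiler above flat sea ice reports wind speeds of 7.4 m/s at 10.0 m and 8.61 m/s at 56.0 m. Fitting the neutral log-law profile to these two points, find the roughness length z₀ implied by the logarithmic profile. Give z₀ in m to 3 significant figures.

z₀ ≈ 0.000266 m

Log law: V(z) ∝ ln(z/z₀). With r = V₁/V₂ = 7.4/8.61 = 0.85947,
r · ln(z₂/z₀) = ln(z₁/z₀) ⇒ ln z₀ = (ln z₁ − r·ln z₂)/(1 − r)
ln z₀ = (2.30259 − 0.85947×4.02535) / 0.14053 = -8.2333
z₀ = exp(-8.2333) = 0.0002656 m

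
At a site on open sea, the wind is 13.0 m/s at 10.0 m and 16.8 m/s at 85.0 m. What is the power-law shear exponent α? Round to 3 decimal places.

Power law: V₂/V₁ = (z₂/z₁)^α ⇒ α = ln(V₂/V₁) / ln(z₂/z₁)
α = ln(16.8/13.0) / ln(85.0/10.0) = ln(1.2923) / ln(8.5000)
  = 0.25643 / 2.14007 = 0.11982

α ≈ 0.120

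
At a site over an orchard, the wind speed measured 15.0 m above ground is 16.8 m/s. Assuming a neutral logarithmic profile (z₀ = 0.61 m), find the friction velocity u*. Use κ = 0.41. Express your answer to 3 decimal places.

u* ≈ 2.151 m/s

Log law: V(z) = (u*/κ) · ln(z/z₀) ⇒ u* = κ · V / ln(z/z₀)
u* = 0.41 × 16.8 / ln(15.0/0.61) = 0.41 × 16.8 / 3.2023
   = 6.8880 / 3.2023 = 2.1509 m/s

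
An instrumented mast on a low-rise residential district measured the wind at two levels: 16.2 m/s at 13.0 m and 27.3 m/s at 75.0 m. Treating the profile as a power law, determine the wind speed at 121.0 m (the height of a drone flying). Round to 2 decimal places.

31.48 m/s

First find α: α = ln(V₂/V₁)/ln(z₂/z₁) = ln(27.3/16.2)/ln(75.0/13.0) = 0.52188/1.75254 = 0.2978
Extrapolate from 75.0 m to 121.0 m: V₃ = 27.3 × (121.0/75.0)^0.2978 = 27.3 × 1.1531 = 31.4789 m/s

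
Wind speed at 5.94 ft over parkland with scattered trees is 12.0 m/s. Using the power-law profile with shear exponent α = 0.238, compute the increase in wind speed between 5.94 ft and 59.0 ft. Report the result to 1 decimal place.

Power law: V₂ = V₁ · (z₂/z₁)^α = 12.0 × (9.9327)^0.238 = 20.7244 m/s
ΔV = 20.7244 − 12.0 = 8.7244 m/s

8.7 m/s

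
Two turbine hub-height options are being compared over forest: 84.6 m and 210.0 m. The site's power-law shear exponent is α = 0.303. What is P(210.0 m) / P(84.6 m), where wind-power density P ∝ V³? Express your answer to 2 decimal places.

Speed ratio: V_B/V_A = (z_B/z_A)^α = (210.0/84.6)^0.303 = (2.4823)^0.303 = 1.31716
Power-density ratio: P_B/P_A = (V_B/V_A)³ = (1.31716)³ = 2.28517

2.29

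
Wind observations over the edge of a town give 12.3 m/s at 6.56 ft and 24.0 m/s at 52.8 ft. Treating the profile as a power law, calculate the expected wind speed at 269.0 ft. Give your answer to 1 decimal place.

First find α: α = ln(V₂/V₁)/ln(z₂/z₁) = ln(24.0/12.3)/ln(52.8/6.56) = 0.66845/2.08552 = 0.3205
Extrapolate from 52.8 ft to 269.0 ft: V₃ = 24.0 × (269.0/52.8)^0.3205 = 24.0 × 1.6852 = 40.4444 m/s

40.4 m/s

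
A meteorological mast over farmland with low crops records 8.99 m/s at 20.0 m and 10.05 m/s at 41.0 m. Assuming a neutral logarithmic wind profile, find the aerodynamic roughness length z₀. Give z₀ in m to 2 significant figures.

z₀ ≈ 0.045 m

Log law: V(z) ∝ ln(z/z₀). With r = V₁/V₂ = 8.99/10.05 = 0.89453,
r · ln(z₂/z₀) = ln(z₁/z₀) ⇒ ln z₀ = (ln z₁ − r·ln z₂)/(1 − r)
ln z₀ = (2.99573 − 0.89453×3.71357) / 0.10547 = -3.0924
z₀ = exp(-3.0924) = 0.04539 m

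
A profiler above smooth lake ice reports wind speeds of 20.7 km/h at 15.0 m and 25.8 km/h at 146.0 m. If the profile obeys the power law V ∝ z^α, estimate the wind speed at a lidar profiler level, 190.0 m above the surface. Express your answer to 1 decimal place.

26.5 km/h

First find α: α = ln(V₂/V₁)/ln(z₂/z₁) = ln(25.8/20.7)/ln(146.0/15.0) = 0.22024/2.27556 = 0.0968
Extrapolate from 146.0 m to 190.0 m: V₃ = 25.8 × (190.0/146.0)^0.0968 = 25.8 × 1.0258 = 26.4662 km/h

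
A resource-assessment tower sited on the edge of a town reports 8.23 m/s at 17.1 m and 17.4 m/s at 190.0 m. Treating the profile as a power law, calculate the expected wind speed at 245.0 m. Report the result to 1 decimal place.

First find α: α = ln(V₂/V₁)/ln(z₂/z₁) = ln(17.4/8.23)/ln(190.0/17.1) = 0.74868/2.40795 = 0.3109
Extrapolate from 190.0 m to 245.0 m: V₃ = 17.4 × (245.0/190.0)^0.3109 = 17.4 × 1.0823 = 18.8312 m/s

18.8 m/s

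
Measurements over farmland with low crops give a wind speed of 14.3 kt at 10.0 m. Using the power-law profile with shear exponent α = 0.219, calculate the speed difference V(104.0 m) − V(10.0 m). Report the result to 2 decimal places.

Power law: V₂ = V₁ · (z₂/z₁)^α = 14.3 × (10.4000)^0.219 = 23.8818 kt
ΔV = 23.8818 − 14.3 = 9.5818 kt

9.58 kt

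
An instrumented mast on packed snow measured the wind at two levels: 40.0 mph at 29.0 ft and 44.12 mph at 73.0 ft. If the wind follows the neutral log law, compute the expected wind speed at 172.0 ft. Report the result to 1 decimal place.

Log law: V ∝ ln(z/z₀). From the pair, with r = V₁/V₂ = 0.90662,
ln z₀ = (ln z₁ − r·ln z₂)/(1 − r) = (3.3673 − 0.90662×4.2905)/0.09338 = -5.5955 → z₀ = 0.003715 ft
V₃ = V₁ · ln(z₃/z₀)/ln(z₁/z₀) = 40.0 × 10.7430/8.9628 = 47.9449 mph

47.9 mph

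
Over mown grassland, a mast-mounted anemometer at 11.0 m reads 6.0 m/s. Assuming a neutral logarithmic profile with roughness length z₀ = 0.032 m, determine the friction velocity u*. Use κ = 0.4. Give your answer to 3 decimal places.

Log law: V(z) = (u*/κ) · ln(z/z₀) ⇒ u* = κ · V / ln(z/z₀)
u* = 0.4 × 6.0 / ln(11.0/0.032) = 0.4 × 6.0 / 5.8399
   = 2.4000 / 5.8399 = 0.4110 m/s

u* ≈ 0.411 m/s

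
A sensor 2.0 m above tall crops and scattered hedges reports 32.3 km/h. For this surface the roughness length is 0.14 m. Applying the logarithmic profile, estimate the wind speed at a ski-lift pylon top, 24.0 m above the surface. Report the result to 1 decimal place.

62.5 km/h

Log law: V(z) ∝ ln(z/z₀), so V₂/V₁ = ln(z₂/z₀) / ln(z₁/z₀).
ln(24.0/0.14) = 5.1442, ln(2.0/0.14) = 2.6593
V₂ = 32.3 × 5.1442/2.6593 = 32.3 × 1.9344 = 62.4823 km/h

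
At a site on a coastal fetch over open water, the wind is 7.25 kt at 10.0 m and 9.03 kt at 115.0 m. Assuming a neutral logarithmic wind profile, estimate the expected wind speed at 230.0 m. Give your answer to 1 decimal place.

9.5 kt

Log law: V ∝ ln(z/z₀). From the pair, with r = V₁/V₂ = 0.80288,
ln z₀ = (ln z₁ − r·ln z₂)/(1 − r) = (2.3026 − 0.80288×4.7449)/0.19712 = -7.6452 → z₀ = 0.0004783 m
V₃ = V₁ · ln(z₃/z₀)/ln(z₁/z₀) = 7.25 × 13.0833/9.9478 = 9.5352 kt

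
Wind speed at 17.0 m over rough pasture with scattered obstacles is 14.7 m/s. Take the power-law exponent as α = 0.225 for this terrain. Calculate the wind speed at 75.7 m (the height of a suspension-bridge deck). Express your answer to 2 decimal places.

20.57 m/s

Power-law profile: V₂ = V₁ · (z₂/z₁)^α
V₂ = 14.7 × (75.7/17.0)^0.225 = 14.7 × (4.4529)^0.225
    = 14.7 × 1.3994 = 20.5714 m/s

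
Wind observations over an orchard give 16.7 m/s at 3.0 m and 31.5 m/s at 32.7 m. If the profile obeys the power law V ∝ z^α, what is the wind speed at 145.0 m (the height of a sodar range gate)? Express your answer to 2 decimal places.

First find α: α = ln(V₂/V₁)/ln(z₂/z₁) = ln(31.5/16.7)/ln(32.7/3.0) = 0.63458/2.38876 = 0.2657
Extrapolate from 32.7 m to 145.0 m: V₃ = 31.5 × (145.0/32.7)^0.2657 = 31.5 × 1.4854 = 46.7885 m/s

46.79 m/s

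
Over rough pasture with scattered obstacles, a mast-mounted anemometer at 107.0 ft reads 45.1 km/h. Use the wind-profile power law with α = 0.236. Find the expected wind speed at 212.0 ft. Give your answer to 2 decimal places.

Power-law profile: V₂ = V₁ · (z₂/z₁)^α
V₂ = 45.1 × (212.0/107.0)^0.236 = 45.1 × (1.9813)^0.236
    = 45.1 × 1.1751 = 52.9977 km/h

53.00 km/h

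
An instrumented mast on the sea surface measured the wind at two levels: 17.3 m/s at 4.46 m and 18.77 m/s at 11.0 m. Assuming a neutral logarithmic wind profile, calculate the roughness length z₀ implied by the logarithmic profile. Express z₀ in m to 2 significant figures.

Log law: V(z) ∝ ln(z/z₀). With r = V₁/V₂ = 17.3/18.77 = 0.92168,
r · ln(z₂/z₀) = ln(z₁/z₀) ⇒ ln z₀ = (ln z₁ − r·ln z₂)/(1 − r)
ln z₀ = (1.49515 − 0.92168×2.39790) / 0.07832 = -9.1290
z₀ = exp(-9.1290) = 0.0001085 m

z₀ ≈ 0.00011 m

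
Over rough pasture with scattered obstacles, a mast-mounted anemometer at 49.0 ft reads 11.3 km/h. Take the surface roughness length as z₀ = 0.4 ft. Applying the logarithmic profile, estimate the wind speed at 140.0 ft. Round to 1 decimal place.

Log law: V(z) ∝ ln(z/z₀), so V₂/V₁ = ln(z₂/z₀) / ln(z₁/z₀).
ln(140.0/0.4) = 5.8579, ln(49.0/0.4) = 4.8081
V₂ = 11.3 × 5.8579/4.8081 = 11.3 × 1.2183 = 13.7673 km/h

13.8 km/h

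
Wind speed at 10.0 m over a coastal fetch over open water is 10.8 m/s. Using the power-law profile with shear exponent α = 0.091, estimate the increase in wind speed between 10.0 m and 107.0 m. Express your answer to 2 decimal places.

Power law: V₂ = V₁ · (z₂/z₁)^α = 10.8 × (10.7000)^0.091 = 13.3998 m/s
ΔV = 13.3998 − 10.8 = 2.5998 m/s

2.60 m/s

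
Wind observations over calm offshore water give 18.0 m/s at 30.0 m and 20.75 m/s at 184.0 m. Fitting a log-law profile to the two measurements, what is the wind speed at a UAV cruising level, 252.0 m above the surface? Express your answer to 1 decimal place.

21.2 m/s

Log law: V ∝ ln(z/z₀). From the pair, with r = V₁/V₂ = 0.86747,
ln z₀ = (ln z₁ − r·ln z₂)/(1 − r) = (3.4012 − 0.86747×5.2149)/0.13253 = -8.4705 → z₀ = 0.0002096 m
V₃ = V₁ · ln(z₃/z₀)/ln(z₁/z₀) = 18.0 × 14.0000/11.8717 = 21.2268 m/s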